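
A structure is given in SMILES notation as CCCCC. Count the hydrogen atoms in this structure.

12

Atom tally by fragment:
  CH3 → C:1 H:3
  CH2 → C:1 H:2
  CH2 → C:1 H:2
  CH2 → C:1 H:2
  CH3 → C:1 H:3
Element totals:
  C: 5
  H: 12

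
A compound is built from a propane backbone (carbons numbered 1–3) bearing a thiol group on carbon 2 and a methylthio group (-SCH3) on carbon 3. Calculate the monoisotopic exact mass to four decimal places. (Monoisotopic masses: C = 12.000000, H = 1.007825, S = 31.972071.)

122.0224

Atom tally by fragment:
  CH3 → C:1 H:3
  CH(SH) → C:1 H:2 S:1
  CH2SCH3 → C:2 H:5 S:1
Element totals:
  C: 4
  H: 10
  S: 2
Molecular formula: C4H10S2.
  M = 4(12.0) + 10(1.007825) + 2(31.972071)
    = 48.000000 + 10.078250 + 63.944142 = 122.022392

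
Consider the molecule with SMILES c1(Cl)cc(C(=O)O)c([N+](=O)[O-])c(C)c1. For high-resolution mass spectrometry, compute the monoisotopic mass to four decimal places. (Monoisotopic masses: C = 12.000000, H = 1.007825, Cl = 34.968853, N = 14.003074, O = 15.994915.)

Atom tally by fragment:
  benzene ring core → C:6 H:6
  (− 4 ring H displaced by substituents)
  + Cl → Cl:1
  + COOH → C:1 H:1 O:2
  + NO2 → N:1 O:2
  + CH3 → C:1 H:3
Element totals:
  C: 8
  H: 6
  Cl: 1
  N: 1
  O: 4
Molecular formula: C8H6ClNO4.
  M = 8(12.0) + 6(1.007825) + 34.968853 + 14.003074 + 4(15.994915)
    = 96.000000 + 6.046950 + 34.968853 + 14.003074 + 63.979660 = 214.998537

214.9985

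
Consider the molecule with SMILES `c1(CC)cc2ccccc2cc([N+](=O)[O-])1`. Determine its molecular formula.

C12H11NO2

Atom tally by fragment:
  naphthalene ring system core → C:10 H:8
  (− 2 ring H displaced by substituents)
  + C2H5 → C:2 H:5
  + NO2 → N:1 O:2
Element totals:
  C: 12
  H: 11
  N: 1
  O: 2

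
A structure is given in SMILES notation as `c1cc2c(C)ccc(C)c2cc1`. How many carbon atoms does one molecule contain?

Atom tally by fragment:
  naphthalene ring system core → C:10 H:8
  (− 2 ring H displaced by substituents)
  + CH3 → C:1 H:3
  + CH3 → C:1 H:3
Element totals:
  C: 12
  H: 12

12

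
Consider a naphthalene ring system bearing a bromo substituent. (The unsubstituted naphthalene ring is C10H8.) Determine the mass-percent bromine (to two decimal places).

38.59%

Atom tally by fragment:
  naphthalene ring system core → C:10 H:8
  (− 1 ring H displaced by substituents)
  + Br → Br:1
Element totals:
  C: 10
  H: 7
  Br: 1
Molecular formula: C10H7Br.
Molar mass = 207.070 g/mol.
Mass from Br: 1 × 79.904 = 79.904 g/mol.
%Br = 79.904 / 207.070 × 100 = 38.59%.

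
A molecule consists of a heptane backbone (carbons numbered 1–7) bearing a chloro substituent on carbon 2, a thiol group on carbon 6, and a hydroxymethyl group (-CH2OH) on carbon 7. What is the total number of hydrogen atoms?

Atom tally by fragment:
  CH3 → C:1 H:3
  CH(Cl) → C:1 H:1 Cl:1
  CH2 → C:1 H:2
  CH2 → C:1 H:2
  CH2 → C:1 H:2
  CH(SH) → C:1 H:2 S:1
  CH2CH2OH → C:2 H:5 O:1
Element totals:
  C: 8
  H: 17
  Cl: 1
  O: 1
  S: 1

17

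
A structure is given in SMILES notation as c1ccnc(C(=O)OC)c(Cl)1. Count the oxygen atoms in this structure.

Atom tally by fragment:
  pyridine ring core → C:5 H:5 N:1
  (− 2 ring H displaced by substituents)
  + COOCH3 → C:2 H:3 O:2
  + Cl → Cl:1
Element totals:
  C: 7
  H: 6
  Cl: 1
  N: 1
  O: 2

2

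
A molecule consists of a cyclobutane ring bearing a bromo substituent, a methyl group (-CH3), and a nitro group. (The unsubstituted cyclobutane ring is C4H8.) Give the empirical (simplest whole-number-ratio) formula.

C5H8BrNO2

Atom tally by fragment:
  cyclobutane ring core → C:4 H:8
  (− 3 ring H displaced by substituents)
  + Br → Br:1
  + CH3 → C:1 H:3
  + NO2 → N:1 O:2
Element totals:
  C: 5
  H: 8
  Br: 1
  N: 1
  O: 2
Molecular formula: C5H8BrNO2.
gcd of subscripts (1, 5, 8, 1, 2) = 1, so the empirical formula equals the molecular formula.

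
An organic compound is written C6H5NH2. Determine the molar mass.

93.13 g/mol

Atom tally by fragment:
  benzene ring core → C:6 H:6
  (− 1 ring H displaced by substituents)
  + NH2 → N:1 H:2
Element totals:
  C: 6
  H: 7
  N: 1
Molecular formula: C6H7N.
  M = 6(12.011) + 7(1.008) + 14.007
    = 72.066 + 7.056 + 14.007 = 93.129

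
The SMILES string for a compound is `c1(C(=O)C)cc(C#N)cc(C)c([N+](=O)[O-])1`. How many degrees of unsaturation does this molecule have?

Atom tally by fragment:
  benzene ring core → C:6 H:6
  (− 4 ring H displaced by substituents)
  + COCH3 → C:2 H:3 O:1
  + CN → C:1 N:1
  + CH3 → C:1 H:3
  + NO2 → N:1 O:2
Element totals:
  C: 10
  H: 8
  N: 2
  O: 3
Molecular formula: C10H8N2O3.
DoU = (2C + 2 + N − H − X) / 2 = (2·10 + 2 + 2 − 8 − 0) / 2 = 8.

8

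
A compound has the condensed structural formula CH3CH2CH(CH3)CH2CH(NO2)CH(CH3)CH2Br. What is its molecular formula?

Element totals:
  C: 9
  H: 18
  Br: 1
  N: 1
  O: 2

C9H18BrNO2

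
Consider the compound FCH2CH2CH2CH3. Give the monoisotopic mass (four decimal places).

76.0688

Element totals:
  C: 4
  H: 9
  F: 1
Molecular formula: C4H9F.
  M = 4(12.0) + 9(1.007825) + 18.998403
    = 48.000000 + 9.070425 + 18.998403 = 76.068828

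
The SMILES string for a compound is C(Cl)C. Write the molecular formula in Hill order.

C2H5Cl

Atom tally by fragment:
  ClCH2 → C:1 H:2 Cl:1
  CH3 → C:1 H:3
Element totals:
  C: 2
  H: 5
  Cl: 1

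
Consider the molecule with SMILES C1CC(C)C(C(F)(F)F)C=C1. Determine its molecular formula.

C8H11F3

Atom tally by fragment:
  cyclohexene ring core → C:6 H:10
  (− 2 ring H displaced by substituents)
  + CH3 → C:1 H:3
  + CF3 → C:1 F:3
Element totals:
  C: 8
  H: 11
  F: 3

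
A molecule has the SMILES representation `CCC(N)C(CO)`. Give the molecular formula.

Atom tally by fragment:
  CH3 → C:1 H:3
  CH2 → C:1 H:2
  CH(NH2) → C:1 H:3 N:1
  CH2CH2OH → C:2 H:5 O:1
Element totals:
  C: 5
  H: 13
  N: 1
  O: 1

C5H13NO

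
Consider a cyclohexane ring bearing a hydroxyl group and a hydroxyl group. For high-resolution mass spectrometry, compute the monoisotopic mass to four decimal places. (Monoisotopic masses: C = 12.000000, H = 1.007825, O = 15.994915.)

Atom tally by fragment:
  cyclohexane ring core → C:6 H:12
  (− 2 ring H displaced by substituents)
  + OH → O:1 H:1
  + OH → O:1 H:1
Element totals:
  C: 6
  H: 12
  O: 2
Molecular formula: C6H12O2.
  M = 6(12.0) + 12(1.007825) + 2(15.994915)
    = 72.000000 + 12.093900 + 31.989830 = 116.083730

116.0837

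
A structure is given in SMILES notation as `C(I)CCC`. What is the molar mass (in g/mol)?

184.02 g/mol

Atom tally by fragment:
  ICH2 → C:1 H:2 I:1
  CH2 → C:1 H:2
  CH2 → C:1 H:2
  CH3 → C:1 H:3
Element totals:
  C: 4
  H: 9
  I: 1
Molecular formula: C4H9I.
  M = 4(12.011) + 9(1.008) + 126.904
    = 48.044 + 9.072 + 126.904 = 184.020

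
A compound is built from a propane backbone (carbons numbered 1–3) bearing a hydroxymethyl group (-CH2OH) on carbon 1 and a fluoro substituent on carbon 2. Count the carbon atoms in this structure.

4

Atom tally by fragment:
  HOCH2CH2 → C:2 H:5 O:1
  CH(F) → C:1 H:1 F:1
  CH3 → C:1 H:3
Element totals:
  C: 4
  H: 9
  F: 1
  O: 1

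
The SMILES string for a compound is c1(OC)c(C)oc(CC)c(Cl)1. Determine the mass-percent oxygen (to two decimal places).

Atom tally by fragment:
  furan ring core → C:4 H:4 O:1
  (− 4 ring H displaced by substituents)
  + OCH3 → C:1 H:3 O:1
  + CH3 → C:1 H:3
  + C2H5 → C:2 H:5
  + Cl → Cl:1
Element totals:
  C: 8
  H: 11
  Cl: 1
  O: 2
Molecular formula: C8H11ClO2.
Molar mass = 174.624 g/mol.
Mass from O: 2 × 15.999 = 31.998 g/mol.
%O = 31.998 / 174.624 × 100 = 18.32%.

18.32%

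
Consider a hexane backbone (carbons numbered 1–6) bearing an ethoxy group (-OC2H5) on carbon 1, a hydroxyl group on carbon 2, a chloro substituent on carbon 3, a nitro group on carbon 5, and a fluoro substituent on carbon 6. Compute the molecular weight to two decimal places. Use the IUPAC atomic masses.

Atom tally by fragment:
  C2H5OCH2 → C:3 H:7 O:1
  CH(OH) → C:1 H:2 O:1
  CH(Cl) → C:1 H:1 Cl:1
  CH2 → C:1 H:2
  CH(NO2) → C:1 H:1 N:1 O:2
  CH2F → C:1 H:2 F:1
Element totals:
  C: 8
  H: 15
  Cl: 1
  F: 1
  N: 1
  O: 4
Molecular formula: C8H15ClFNO4.
  M = 8(12.011) + 15(1.008) + 35.45 + 18.998 + 14.007 + 4(15.999)
    = 96.088 + 15.120 + 35.450 + 18.998 + 14.007 + 63.996 = 243.659

243.66 g/mol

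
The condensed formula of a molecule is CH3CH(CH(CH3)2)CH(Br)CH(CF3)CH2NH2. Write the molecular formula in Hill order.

Atom tally by fragment:
  CH3 → C:1 H:3
  CH(CH(CH3)2) → C:4 H:8
  CH(Br) → C:1 H:1 Br:1
  CH(CF3) → C:2 H:1 F:3
  CH2NH2 → C:1 H:4 N:1
Element totals:
  C: 9
  H: 17
  Br: 1
  F: 3
  N: 1

C9H17BrF3N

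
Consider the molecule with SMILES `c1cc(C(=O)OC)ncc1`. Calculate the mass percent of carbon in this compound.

Atom tally by fragment:
  pyridine ring core → C:5 H:5 N:1
  (− 1 ring H displaced by substituents)
  + COOCH3 → C:2 H:3 O:2
Element totals:
  C: 7
  H: 7
  N: 1
  O: 2
Molecular formula: C7H7NO2.
Molar mass = 137.138 g/mol.
Mass from C: 7 × 12.011 = 84.077 g/mol.
%C = 84.077 / 137.138 × 100 = 61.31%.

61.31%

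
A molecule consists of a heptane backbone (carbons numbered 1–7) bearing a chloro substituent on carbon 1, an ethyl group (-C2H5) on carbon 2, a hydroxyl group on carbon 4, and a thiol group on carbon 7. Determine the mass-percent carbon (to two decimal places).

Atom tally by fragment:
  ClCH2 → C:1 H:2 Cl:1
  CH(C2H5) → C:3 H:6
  CH2 → C:1 H:2
  CH(OH) → C:1 H:2 O:1
  CH2 → C:1 H:2
  CH2 → C:1 H:2
  CH2SH → C:1 H:3 S:1
Element totals:
  C: 9
  H: 19
  Cl: 1
  O: 1
  S: 1
Molecular formula: C9H19ClOS.
Molar mass = 210.760 g/mol.
Mass from C: 9 × 12.011 = 108.099 g/mol.
%C = 108.099 / 210.760 × 100 = 51.29%.

51.29%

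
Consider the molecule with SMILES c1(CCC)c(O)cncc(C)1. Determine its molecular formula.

Atom tally by fragment:
  pyridine ring core → C:5 H:5 N:1
  (− 3 ring H displaced by substituents)
  + CH2CH2CH3 → C:3 H:7
  + OH → O:1 H:1
  + CH3 → C:1 H:3
Element totals:
  C: 9
  H: 13
  N: 1
  O: 1

C9H13NO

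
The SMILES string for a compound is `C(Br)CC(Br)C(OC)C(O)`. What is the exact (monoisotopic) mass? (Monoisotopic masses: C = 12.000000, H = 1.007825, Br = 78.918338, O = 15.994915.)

Atom tally by fragment:
  BrCH2 → C:1 H:2 Br:1
  CH2 → C:1 H:2
  CH(Br) → C:1 H:1 Br:1
  CH(OCH3) → C:2 H:4 O:1
  CH2OH → C:1 H:3 O:1
Element totals:
  C: 6
  H: 12
  Br: 2
  O: 2
Molecular formula: C6H12Br2O2.
  M = 6(12.0) + 12(1.007825) + 2(78.918338) + 2(15.994915)
    = 72.000000 + 12.093900 + 157.836676 + 31.989830 = 273.920406

273.9204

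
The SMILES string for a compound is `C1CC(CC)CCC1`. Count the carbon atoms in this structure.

Atom tally by fragment:
  cyclohexane ring core → C:6 H:12
  (− 1 ring H displaced by substituents)
  + C2H5 → C:2 H:5
Element totals:
  C: 8
  H: 16

8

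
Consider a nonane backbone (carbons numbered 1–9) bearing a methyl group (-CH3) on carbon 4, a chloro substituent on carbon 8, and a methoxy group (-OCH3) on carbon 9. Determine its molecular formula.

Atom tally by fragment:
  CH3 → C:1 H:3
  CH2 → C:1 H:2
  CH2 → C:1 H:2
  CH(CH3) → C:2 H:4
  CH2 → C:1 H:2
  CH2 → C:1 H:2
  CH2 → C:1 H:2
  CH(Cl) → C:1 H:1 Cl:1
  CH2OCH3 → C:2 H:5 O:1
Element totals:
  C: 11
  H: 23
  Cl: 1
  O: 1

C11H23ClO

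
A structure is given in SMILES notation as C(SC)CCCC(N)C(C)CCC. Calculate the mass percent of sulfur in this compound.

Atom tally by fragment:
  CH3SCH2 → C:2 H:5 S:1
  CH2 → C:1 H:2
  CH2 → C:1 H:2
  CH2 → C:1 H:2
  CH(NH2) → C:1 H:3 N:1
  CH(CH3) → C:2 H:4
  CH2 → C:1 H:2
  CH2 → C:1 H:2
  CH3 → C:1 H:3
Element totals:
  C: 11
  H: 25
  N: 1
  S: 1
Molecular formula: C11H25NS.
Molar mass = 203.388 g/mol.
Mass from S: 1 × 32.06 = 32.060 g/mol.
%S = 32.060 / 203.388 × 100 = 15.76%.

15.76%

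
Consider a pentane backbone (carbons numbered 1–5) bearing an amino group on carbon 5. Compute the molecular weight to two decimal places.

87.17 g/mol

Atom tally by fragment:
  CH3 → C:1 H:3
  CH2 → C:1 H:2
  CH2 → C:1 H:2
  CH2 → C:1 H:2
  CH2NH2 → C:1 H:4 N:1
Element totals:
  C: 5
  H: 13
  N: 1
Molecular formula: C5H13N.
  M = 5(12.011) + 13(1.008) + 14.007
    = 60.055 + 13.104 + 14.007 = 87.166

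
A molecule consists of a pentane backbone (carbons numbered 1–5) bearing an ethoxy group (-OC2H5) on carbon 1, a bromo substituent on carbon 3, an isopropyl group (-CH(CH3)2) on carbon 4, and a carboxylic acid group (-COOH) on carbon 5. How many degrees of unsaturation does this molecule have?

Atom tally by fragment:
  C2H5OCH2 → C:3 H:7 O:1
  CH2 → C:1 H:2
  CH(Br) → C:1 H:1 Br:1
  CH(CH(CH3)2) → C:4 H:8
  CH2COOH → C:2 H:3 O:2
Element totals:
  C: 11
  H: 21
  Br: 1
  O: 3
Molecular formula: C11H21BrO3.
DoU = (2C + 2 + N − H − X) / 2 = (2·11 + 2 + 0 − 21 − 1) / 2 = 1.

1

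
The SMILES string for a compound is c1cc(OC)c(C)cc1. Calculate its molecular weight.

Atom tally by fragment:
  benzene ring core → C:6 H:6
  (− 2 ring H displaced by substituents)
  + OCH3 → C:1 H:3 O:1
  + CH3 → C:1 H:3
Element totals:
  C: 8
  H: 10
  O: 1
Molecular formula: C8H10O.
  M = 8(12.011) + 10(1.008) + 15.999
    = 96.088 + 10.080 + 15.999 = 122.167

122.17 g/mol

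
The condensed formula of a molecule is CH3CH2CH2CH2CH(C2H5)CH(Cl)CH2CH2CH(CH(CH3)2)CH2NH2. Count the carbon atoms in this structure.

15

Element totals:
  C: 15
  H: 32
  Cl: 1
  N: 1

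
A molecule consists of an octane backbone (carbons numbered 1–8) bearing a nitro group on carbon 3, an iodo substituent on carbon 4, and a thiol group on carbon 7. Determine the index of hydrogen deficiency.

1

Atom tally by fragment:
  CH3 → C:1 H:3
  CH2 → C:1 H:2
  CH(NO2) → C:1 H:1 N:1 O:2
  CH(I) → C:1 H:1 I:1
  CH2 → C:1 H:2
  CH2 → C:1 H:2
  CH(SH) → C:1 H:2 S:1
  CH3 → C:1 H:3
Element totals:
  C: 8
  H: 16
  I: 1
  N: 1
  O: 2
  S: 1
Molecular formula: C8H16INO2S.
DoU = (2C + 2 + N − H − X) / 2 = (2·8 + 2 + 1 − 16 − 1) / 2 = 1.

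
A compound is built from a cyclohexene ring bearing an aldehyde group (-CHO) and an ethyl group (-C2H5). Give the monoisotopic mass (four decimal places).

Atom tally by fragment:
  cyclohexene ring core → C:6 H:10
  (− 2 ring H displaced by substituents)
  + CHO → C:1 H:1 O:1
  + C2H5 → C:2 H:5
Element totals:
  C: 9
  H: 14
  O: 1
Molecular formula: C9H14O.
  M = 9(12.0) + 14(1.007825) + 15.994915
    = 108.000000 + 14.109550 + 15.994915 = 138.104465

138.1045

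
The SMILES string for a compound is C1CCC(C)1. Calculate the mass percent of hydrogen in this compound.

Atom tally by fragment:
  cyclobutane ring core → C:4 H:8
  (− 1 ring H displaced by substituents)
  + CH3 → C:1 H:3
Element totals:
  C: 5
  H: 10
Molecular formula: C5H10.
Molar mass = 70.135 g/mol.
Mass from H: 10 × 1.008 = 10.080 g/mol.
%H = 10.080 / 70.135 × 100 = 14.37%.

14.37%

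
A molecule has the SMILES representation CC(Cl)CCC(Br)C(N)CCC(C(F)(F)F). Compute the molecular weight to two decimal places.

Atom tally by fragment:
  CH3 → C:1 H:3
  CH(Cl) → C:1 H:1 Cl:1
  CH2 → C:1 H:2
  CH2 → C:1 H:2
  CH(Br) → C:1 H:1 Br:1
  CH(NH2) → C:1 H:3 N:1
  CH2 → C:1 H:2
  CH2 → C:1 H:2
  CH2CF3 → C:2 H:2 F:3
Element totals:
  C: 10
  H: 18
  Br: 1
  Cl: 1
  F: 3
  N: 1
Molecular formula: C10H18BrClF3N.
  M = 10(12.011) + 18(1.008) + 79.904 + 35.45 + 3(18.998) + 14.007
    = 120.110 + 18.144 + 79.904 + 35.450 + 56.994 + 14.007 = 324.609

324.61 g/mol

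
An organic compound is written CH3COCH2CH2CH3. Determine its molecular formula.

C5H10O

Element totals:
  C: 5
  H: 10
  O: 1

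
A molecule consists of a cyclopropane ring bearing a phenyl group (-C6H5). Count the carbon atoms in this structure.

Atom tally by fragment:
  cyclopropane ring core → C:3 H:6
  (− 1 ring H displaced by substituents)
  + C6H5 → C:6 H:5
Element totals:
  C: 9
  H: 10

9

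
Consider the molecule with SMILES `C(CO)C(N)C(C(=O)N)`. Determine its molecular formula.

C5H12N2O2

Atom tally by fragment:
  HOCH2CH2 → C:2 H:5 O:1
  CH(NH2) → C:1 H:3 N:1
  CH2CONH2 → C:2 H:4 O:1 N:1
Element totals:
  C: 5
  H: 12
  N: 2
  O: 2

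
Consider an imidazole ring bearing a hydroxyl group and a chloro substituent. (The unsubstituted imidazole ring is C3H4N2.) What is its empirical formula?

Atom tally by fragment:
  imidazole ring core → C:3 H:4 N:2
  (− 2 ring H displaced by substituents)
  + OH → O:1 H:1
  + Cl → Cl:1
Element totals:
  C: 3
  H: 3
  Cl: 1
  N: 2
  O: 1
Molecular formula: C3H3ClN2O.
gcd of subscripts (3, 1, 3, 2, 1) = 1, so the empirical formula equals the molecular formula.

C3H3ClN2O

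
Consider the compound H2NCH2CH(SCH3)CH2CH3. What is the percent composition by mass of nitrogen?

11.75%

Atom tally by fragment:
  H2NCH2 → C:1 H:4 N:1
  CH(SCH3) → C:2 H:4 S:1
  CH2 → C:1 H:2
  CH3 → C:1 H:3
Element totals:
  C: 5
  H: 13
  N: 1
  S: 1
Molecular formula: C5H13NS.
Molar mass = 119.226 g/mol.
Mass from N: 1 × 14.007 = 14.007 g/mol.
%N = 14.007 / 119.226 × 100 = 11.75%.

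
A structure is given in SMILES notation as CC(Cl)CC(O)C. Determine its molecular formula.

Atom tally by fragment:
  CH3 → C:1 H:3
  CH(Cl) → C:1 H:1 Cl:1
  CH2 → C:1 H:2
  CH(OH) → C:1 H:2 O:1
  CH3 → C:1 H:3
Element totals:
  C: 5
  H: 11
  Cl: 1
  O: 1

C5H11ClO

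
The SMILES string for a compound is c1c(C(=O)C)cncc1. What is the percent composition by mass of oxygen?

13.21%

Atom tally by fragment:
  pyridine ring core → C:5 H:5 N:1
  (− 1 ring H displaced by substituents)
  + COCH3 → C:2 H:3 O:1
Element totals:
  C: 7
  H: 7
  N: 1
  O: 1
Molecular formula: C7H7NO.
Molar mass = 121.139 g/mol.
Mass from O: 1 × 15.999 = 15.999 g/mol.
%O = 15.999 / 121.139 × 100 = 13.21%.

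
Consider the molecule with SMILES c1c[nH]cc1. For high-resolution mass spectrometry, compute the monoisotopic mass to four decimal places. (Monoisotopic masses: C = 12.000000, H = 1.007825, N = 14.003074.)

67.0422

Atom tally by fragment:
  pyrrole ring core → C:4 H:5 N:1
Element totals:
  C: 4
  H: 5
  N: 1
Molecular formula: C4H5N.
  M = 4(12.0) + 5(1.007825) + 14.003074
    = 48.000000 + 5.039125 + 14.003074 = 67.042199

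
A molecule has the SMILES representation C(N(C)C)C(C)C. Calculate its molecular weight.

Atom tally by fragment:
  (CH3)2NCH2 → C:3 H:8 N:1
  CH(CH3) → C:2 H:4
  CH3 → C:1 H:3
Element totals:
  C: 6
  H: 15
  N: 1
Molecular formula: C6H15N.
  M = 6(12.011) + 15(1.008) + 14.007
    = 72.066 + 15.120 + 14.007 = 101.193

101.19 g/mol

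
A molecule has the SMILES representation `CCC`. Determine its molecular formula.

C3H8

Atom tally by fragment:
  CH3 → C:1 H:3
  CH2 → C:1 H:2
  CH3 → C:1 H:3
Element totals:
  C: 3
  H: 8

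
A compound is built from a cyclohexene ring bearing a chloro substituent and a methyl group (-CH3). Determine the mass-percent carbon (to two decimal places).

Atom tally by fragment:
  cyclohexene ring core → C:6 H:10
  (− 2 ring H displaced by substituents)
  + Cl → Cl:1
  + CH3 → C:1 H:3
Element totals:
  C: 7
  H: 11
  Cl: 1
Molecular formula: C7H11Cl.
Molar mass = 130.615 g/mol.
Mass from C: 7 × 12.011 = 84.077 g/mol.
%C = 84.077 / 130.615 × 100 = 64.37%.

64.37%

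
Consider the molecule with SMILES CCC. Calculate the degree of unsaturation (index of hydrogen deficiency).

Atom tally by fragment:
  CH3 → C:1 H:3
  CH2 → C:1 H:2
  CH3 → C:1 H:3
Element totals:
  C: 3
  H: 8
Molecular formula: C3H8.
DoU = (2C + 2 + N − H − X) / 2 = (2·3 + 2 + 0 − 8 − 0) / 2 = 0.

0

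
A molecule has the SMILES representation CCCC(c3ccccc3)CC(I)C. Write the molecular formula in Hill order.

Atom tally by fragment:
  CH3 → C:1 H:3
  CH2 → C:1 H:2
  CH2 → C:1 H:2
  CH(C6H5) → C:7 H:6
  CH2 → C:1 H:2
  CH(I) → C:1 H:1 I:1
  CH3 → C:1 H:3
Element totals:
  C: 13
  H: 19
  I: 1

C13H19I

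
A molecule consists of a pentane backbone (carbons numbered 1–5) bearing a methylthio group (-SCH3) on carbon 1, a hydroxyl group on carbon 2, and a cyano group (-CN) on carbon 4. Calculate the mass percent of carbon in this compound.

52.80%

Atom tally by fragment:
  CH3SCH2 → C:2 H:5 S:1
  CH(OH) → C:1 H:2 O:1
  CH2 → C:1 H:2
  CH(CN) → C:2 H:1 N:1
  CH3 → C:1 H:3
Element totals:
  C: 7
  H: 13
  N: 1
  O: 1
  S: 1
Molecular formula: C7H13NOS.
Molar mass = 159.247 g/mol.
Mass from C: 7 × 12.011 = 84.077 g/mol.
%C = 84.077 / 159.247 × 100 = 52.80%.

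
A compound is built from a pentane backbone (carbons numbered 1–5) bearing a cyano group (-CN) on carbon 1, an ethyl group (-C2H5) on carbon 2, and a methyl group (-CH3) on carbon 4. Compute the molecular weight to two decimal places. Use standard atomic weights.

Atom tally by fragment:
  NCCH2 → C:2 H:2 N:1
  CH(C2H5) → C:3 H:6
  CH2 → C:1 H:2
  CH(CH3) → C:2 H:4
  CH3 → C:1 H:3
Element totals:
  C: 9
  H: 17
  N: 1
Molecular formula: C9H17N.
  M = 9(12.011) + 17(1.008) + 14.007
    = 108.099 + 17.136 + 14.007 = 139.242

139.24 g/mol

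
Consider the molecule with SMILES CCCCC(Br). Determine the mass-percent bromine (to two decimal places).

Atom tally by fragment:
  CH3 → C:1 H:3
  CH2 → C:1 H:2
  CH2 → C:1 H:2
  CH2 → C:1 H:2
  CH2Br → C:1 H:2 Br:1
Element totals:
  C: 5
  H: 11
  Br: 1
Molecular formula: C5H11Br.
Molar mass = 151.047 g/mol.
Mass from Br: 1 × 79.904 = 79.904 g/mol.
%Br = 79.904 / 151.047 × 100 = 52.90%.

52.90%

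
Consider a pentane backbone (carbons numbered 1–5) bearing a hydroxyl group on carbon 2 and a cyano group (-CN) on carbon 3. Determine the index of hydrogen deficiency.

2

Atom tally by fragment:
  CH3 → C:1 H:3
  CH(OH) → C:1 H:2 O:1
  CH(CN) → C:2 H:1 N:1
  CH2 → C:1 H:2
  CH3 → C:1 H:3
Element totals:
  C: 6
  H: 11
  N: 1
  O: 1
Molecular formula: C6H11NO.
DoU = (2C + 2 + N − H − X) / 2 = (2·6 + 2 + 1 − 11 − 0) / 2 = 2.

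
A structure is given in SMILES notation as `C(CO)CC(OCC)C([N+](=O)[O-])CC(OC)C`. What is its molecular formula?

Atom tally by fragment:
  HOCH2CH2 → C:2 H:5 O:1
  CH2 → C:1 H:2
  CH(OC2H5) → C:3 H:6 O:1
  CH(NO2) → C:1 H:1 N:1 O:2
  CH2 → C:1 H:2
  CH(OCH3) → C:2 H:4 O:1
  CH3 → C:1 H:3
Element totals:
  C: 11
  H: 23
  N: 1
  O: 5

C11H23NO5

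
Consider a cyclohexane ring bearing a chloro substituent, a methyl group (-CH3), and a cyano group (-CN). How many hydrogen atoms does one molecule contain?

12

Atom tally by fragment:
  cyclohexane ring core → C:6 H:12
  (− 3 ring H displaced by substituents)
  + Cl → Cl:1
  + CH3 → C:1 H:3
  + CN → C:1 N:1
Element totals:
  C: 8
  H: 12
  Cl: 1
  N: 1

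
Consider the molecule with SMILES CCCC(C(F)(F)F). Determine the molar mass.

126.12 g/mol

Atom tally by fragment:
  CH3 → C:1 H:3
  CH2 → C:1 H:2
  CH2 → C:1 H:2
  CH2CF3 → C:2 H:2 F:3
Element totals:
  C: 5
  H: 9
  F: 3
Molecular formula: C5H9F3.
  M = 5(12.011) + 9(1.008) + 3(18.998)
    = 60.055 + 9.072 + 56.994 = 126.121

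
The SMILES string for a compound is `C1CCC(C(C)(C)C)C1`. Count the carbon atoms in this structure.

9

Atom tally by fragment:
  cyclopentane ring core → C:5 H:10
  (− 1 ring H displaced by substituents)
  + C(CH3)3 → C:4 H:9
Element totals:
  C: 9
  H: 18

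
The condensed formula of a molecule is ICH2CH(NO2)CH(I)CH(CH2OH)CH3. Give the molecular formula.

Element totals:
  C: 6
  H: 11
  I: 2
  N: 1
  O: 3

C6H11I2NO3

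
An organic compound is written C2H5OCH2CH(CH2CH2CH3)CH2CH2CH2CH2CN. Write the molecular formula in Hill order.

C12H23NO

Element totals:
  C: 12
  H: 23
  N: 1
  O: 1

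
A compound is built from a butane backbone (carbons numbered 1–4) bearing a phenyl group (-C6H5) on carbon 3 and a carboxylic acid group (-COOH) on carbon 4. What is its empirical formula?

C11H14O2

Atom tally by fragment:
  CH3 → C:1 H:3
  CH2 → C:1 H:2
  CH(C6H5) → C:7 H:6
  CH2COOH → C:2 H:3 O:2
Element totals:
  C: 11
  H: 14
  O: 2
Molecular formula: C11H14O2.
gcd of subscripts (11, 14, 2) = 1, so the empirical formula equals the molecular formula.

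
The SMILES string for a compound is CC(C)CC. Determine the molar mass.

72.15 g/mol

Atom tally by fragment:
  CH3 → C:1 H:3
  CH(CH3) → C:2 H:4
  CH2 → C:1 H:2
  CH3 → C:1 H:3
Element totals:
  C: 5
  H: 12
Molecular formula: C5H12.
  M = 5(12.011) + 12(1.008)
    = 60.055 + 12.096 = 72.151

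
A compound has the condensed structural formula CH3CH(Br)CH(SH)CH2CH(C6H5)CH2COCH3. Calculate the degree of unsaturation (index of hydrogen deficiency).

5

Element totals:
  C: 14
  H: 19
  Br: 1
  O: 1
  S: 1
Molecular formula: C14H19BrOS.
DoU = (2C + 2 + N − H − X) / 2 = (2·14 + 2 + 0 − 19 − 1) / 2 = 5.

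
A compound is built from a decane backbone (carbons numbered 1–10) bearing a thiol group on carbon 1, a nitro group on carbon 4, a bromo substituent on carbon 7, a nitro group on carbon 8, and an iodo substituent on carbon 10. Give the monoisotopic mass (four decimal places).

Atom tally by fragment:
  HSCH2 → C:1 H:3 S:1
  CH2 → C:1 H:2
  CH2 → C:1 H:2
  CH(NO2) → C:1 H:1 N:1 O:2
  CH2 → C:1 H:2
  CH2 → C:1 H:2
  CH(Br) → C:1 H:1 Br:1
  CH(NO2) → C:1 H:1 N:1 O:2
  CH2 → C:1 H:2
  CH2I → C:1 H:2 I:1
Element totals:
  C: 10
  H: 18
  Br: 1
  I: 1
  N: 2
  O: 4
  S: 1
Molecular formula: C10H18BrIN2O4S.
  M = 10(12.0) + 18(1.007825) + 78.918338 + 126.904472 + 2(14.003074) + 4(15.994915) + 31.972071
    = 120.000000 + 18.140850 + 78.918338 + 126.904472 + 28.006148 + 63.979660 + 31.972071 = 467.921539

467.9215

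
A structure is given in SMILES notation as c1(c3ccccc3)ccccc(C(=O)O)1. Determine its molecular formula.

C13H10O2

Atom tally by fragment:
  benzene ring core → C:6 H:6
  (− 2 ring H displaced by substituents)
  + C6H5 → C:6 H:5
  + COOH → C:1 H:1 O:2
Element totals:
  C: 13
  H: 10
  O: 2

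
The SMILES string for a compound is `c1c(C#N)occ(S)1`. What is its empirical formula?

Atom tally by fragment:
  furan ring core → C:4 H:4 O:1
  (− 2 ring H displaced by substituents)
  + CN → C:1 N:1
  + SH → S:1 H:1
Element totals:
  C: 5
  H: 3
  N: 1
  O: 1
  S: 1
Molecular formula: C5H3NOS.
gcd of subscripts (5, 3, 1, 1, 1) = 1, so the empirical formula equals the molecular formula.

C5H3NOS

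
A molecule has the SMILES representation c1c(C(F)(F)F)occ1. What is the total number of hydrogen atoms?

3

Atom tally by fragment:
  furan ring core → C:4 H:4 O:1
  (− 1 ring H displaced by substituents)
  + CF3 → C:1 F:3
Element totals:
  C: 5
  H: 3
  F: 3
  O: 1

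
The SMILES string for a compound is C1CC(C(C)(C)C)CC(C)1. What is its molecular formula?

C10H20

Atom tally by fragment:
  cyclopentane ring core → C:5 H:10
  (− 2 ring H displaced by substituents)
  + C(CH3)3 → C:4 H:9
  + CH3 → C:1 H:3
Element totals:
  C: 10
  H: 20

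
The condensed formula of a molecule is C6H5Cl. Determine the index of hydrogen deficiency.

4

Element totals:
  C: 6
  H: 5
  Cl: 1
Molecular formula: C6H5Cl.
DoU = (2C + 2 + N − H − X) / 2 = (2·6 + 2 + 0 − 5 − 1) / 2 = 4.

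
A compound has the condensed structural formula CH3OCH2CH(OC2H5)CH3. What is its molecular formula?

Atom tally by fragment:
  CH3OCH2 → C:2 H:5 O:1
  CH(OC2H5) → C:3 H:6 O:1
  CH3 → C:1 H:3
Element totals:
  C: 6
  H: 14
  O: 2

C6H14O2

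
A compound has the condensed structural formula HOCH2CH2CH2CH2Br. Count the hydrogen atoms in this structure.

9

Atom tally by fragment:
  HOCH2 → C:1 H:3 O:1
  CH2 → C:1 H:2
  CH2 → C:1 H:2
  CH2Br → C:1 H:2 Br:1
Element totals:
  C: 4
  H: 9
  Br: 1
  O: 1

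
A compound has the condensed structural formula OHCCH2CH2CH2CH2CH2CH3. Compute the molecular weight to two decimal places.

Atom tally by fragment:
  OHCCH2 → C:2 H:3 O:1
  CH2 → C:1 H:2
  CH2 → C:1 H:2
  CH2 → C:1 H:2
  CH2 → C:1 H:2
  CH3 → C:1 H:3
Element totals:
  C: 7
  H: 14
  O: 1
Molecular formula: C7H14O.
  M = 7(12.011) + 14(1.008) + 15.999
    = 84.077 + 14.112 + 15.999 = 114.188

114.19 g/mol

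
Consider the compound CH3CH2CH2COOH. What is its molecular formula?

Atom tally by fragment:
  CH3 → C:1 H:3
  CH2 → C:1 H:2
  CH2COOH → C:2 H:3 O:2
Element totals:
  C: 4
  H: 8
  O: 2

C4H8O2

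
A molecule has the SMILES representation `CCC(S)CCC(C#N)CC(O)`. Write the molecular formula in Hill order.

C9H17NOS

Atom tally by fragment:
  CH3 → C:1 H:3
  CH2 → C:1 H:2
  CH(SH) → C:1 H:2 S:1
  CH2 → C:1 H:2
  CH2 → C:1 H:2
  CH(CN) → C:2 H:1 N:1
  CH2 → C:1 H:2
  CH2OH → C:1 H:3 O:1
Element totals:
  C: 9
  H: 17
  N: 1
  O: 1
  S: 1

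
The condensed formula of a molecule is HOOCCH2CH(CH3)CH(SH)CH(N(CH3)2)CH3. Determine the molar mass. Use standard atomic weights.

Atom tally by fragment:
  HOOCCH2 → C:2 H:3 O:2
  CH(CH3) → C:2 H:4
  CH(SH) → C:1 H:2 S:1
  CH(N(CH3)2) → C:3 H:7 N:1
  CH3 → C:1 H:3
Element totals:
  C: 9
  H: 19
  N: 1
  O: 2
  S: 1
Molecular formula: C9H19NO2S.
  M = 9(12.011) + 19(1.008) + 14.007 + 2(15.999) + 32.06
    = 108.099 + 19.152 + 14.007 + 31.998 + 32.060 = 205.316

205.32 g/mol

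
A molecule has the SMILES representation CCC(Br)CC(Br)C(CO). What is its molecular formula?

Atom tally by fragment:
  CH3 → C:1 H:3
  CH2 → C:1 H:2
  CH(Br) → C:1 H:1 Br:1
  CH2 → C:1 H:2
  CH(Br) → C:1 H:1 Br:1
  CH2CH2OH → C:2 H:5 O:1
Element totals:
  C: 7
  H: 14
  Br: 2
  O: 1

C7H14Br2O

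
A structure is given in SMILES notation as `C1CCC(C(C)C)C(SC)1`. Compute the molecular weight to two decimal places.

158.30 g/mol

Atom tally by fragment:
  cyclopentane ring core → C:5 H:10
  (− 2 ring H displaced by substituents)
  + CH(CH3)2 → C:3 H:7
  + SCH3 → C:1 H:3 S:1
Element totals:
  C: 9
  H: 18
  S: 1
Molecular formula: C9H18S.
  M = 9(12.011) + 18(1.008) + 32.06
    = 108.099 + 18.144 + 32.060 = 158.303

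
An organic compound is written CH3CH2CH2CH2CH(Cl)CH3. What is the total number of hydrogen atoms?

13

Atom tally by fragment:
  CH3 → C:1 H:3
  CH2 → C:1 H:2
  CH2 → C:1 H:2
  CH2 → C:1 H:2
  CH(Cl) → C:1 H:1 Cl:1
  CH3 → C:1 H:3
Element totals:
  C: 6
  H: 13
  Cl: 1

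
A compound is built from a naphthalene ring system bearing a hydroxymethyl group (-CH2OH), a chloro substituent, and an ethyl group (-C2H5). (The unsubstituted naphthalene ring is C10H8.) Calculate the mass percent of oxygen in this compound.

7.25%

Atom tally by fragment:
  naphthalene ring system core → C:10 H:8
  (− 3 ring H displaced by substituents)
  + CH2OH → C:1 H:3 O:1
  + Cl → Cl:1
  + C2H5 → C:2 H:5
Element totals:
  C: 13
  H: 13
  Cl: 1
  O: 1
Molecular formula: C13H13ClO.
Molar mass = 220.696 g/mol.
Mass from O: 1 × 15.999 = 15.999 g/mol.
%O = 15.999 / 220.696 × 100 = 7.25%.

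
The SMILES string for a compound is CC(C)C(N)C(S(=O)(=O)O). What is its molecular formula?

Atom tally by fragment:
  CH3 → C:1 H:3
  CH(CH3) → C:2 H:4
  CH(NH2) → C:1 H:3 N:1
  CH2SO3H → C:1 H:3 S:1 O:3
Element totals:
  C: 5
  H: 13
  N: 1
  O: 3
  S: 1

C5H13NO3S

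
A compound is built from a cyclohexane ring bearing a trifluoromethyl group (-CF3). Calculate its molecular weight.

152.16 g/mol

Atom tally by fragment:
  cyclohexane ring core → C:6 H:12
  (− 1 ring H displaced by substituents)
  + CF3 → C:1 F:3
Element totals:
  C: 7
  H: 11
  F: 3
Molecular formula: C7H11F3.
  M = 7(12.011) + 11(1.008) + 3(18.998)
    = 84.077 + 11.088 + 56.994 = 152.159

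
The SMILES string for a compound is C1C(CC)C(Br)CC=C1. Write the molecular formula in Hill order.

Atom tally by fragment:
  cyclohexene ring core → C:6 H:10
  (− 2 ring H displaced by substituents)
  + C2H5 → C:2 H:5
  + Br → Br:1
Element totals:
  C: 8
  H: 13
  Br: 1

C8H13Br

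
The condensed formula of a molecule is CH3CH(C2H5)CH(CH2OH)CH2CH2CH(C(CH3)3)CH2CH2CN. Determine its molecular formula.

C16H31NO

Element totals:
  C: 16
  H: 31
  N: 1
  O: 1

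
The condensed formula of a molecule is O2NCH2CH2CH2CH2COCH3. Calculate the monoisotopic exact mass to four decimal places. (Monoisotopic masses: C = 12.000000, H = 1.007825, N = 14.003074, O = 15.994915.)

Atom tally by fragment:
  O2NCH2 → C:1 H:2 N:1 O:2
  CH2 → C:1 H:2
  CH2 → C:1 H:2
  CH2COCH3 → C:3 H:5 O:1
Element totals:
  C: 6
  H: 11
  N: 1
  O: 3
Molecular formula: C6H11NO3.
  M = 6(12.0) + 11(1.007825) + 14.003074 + 3(15.994915)
    = 72.000000 + 11.086075 + 14.003074 + 47.984745 = 145.073894

145.0739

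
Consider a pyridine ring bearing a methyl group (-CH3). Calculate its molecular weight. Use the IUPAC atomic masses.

Atom tally by fragment:
  pyridine ring core → C:5 H:5 N:1
  (− 1 ring H displaced by substituents)
  + CH3 → C:1 H:3
Element totals:
  C: 6
  H: 7
  N: 1
Molecular formula: C6H7N.
  M = 6(12.011) + 7(1.008) + 14.007
    = 72.066 + 7.056 + 14.007 = 93.129

93.13 g/mol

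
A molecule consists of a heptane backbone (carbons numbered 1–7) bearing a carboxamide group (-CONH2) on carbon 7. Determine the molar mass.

Atom tally by fragment:
  CH3 → C:1 H:3
  CH2 → C:1 H:2
  CH2 → C:1 H:2
  CH2 → C:1 H:2
  CH2 → C:1 H:2
  CH2 → C:1 H:2
  CH2CONH2 → C:2 H:4 O:1 N:1
Element totals:
  C: 8
  H: 17
  N: 1
  O: 1
Molecular formula: C8H17NO.
  M = 8(12.011) + 17(1.008) + 14.007 + 15.999
    = 96.088 + 17.136 + 14.007 + 15.999 = 143.230

143.23 g/mol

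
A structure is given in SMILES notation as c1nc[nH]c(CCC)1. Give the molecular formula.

C6H10N2

Atom tally by fragment:
  imidazole ring core → C:3 H:4 N:2
  (− 1 ring H displaced by substituents)
  + CH2CH2CH3 → C:3 H:7
Element totals:
  C: 6
  H: 10
  N: 2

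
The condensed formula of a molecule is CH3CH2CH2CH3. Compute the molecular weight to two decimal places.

Element totals:
  C: 4
  H: 10
Molecular formula: C4H10.
  M = 4(12.011) + 10(1.008)
    = 48.044 + 10.080 = 58.124

58.12 g/mol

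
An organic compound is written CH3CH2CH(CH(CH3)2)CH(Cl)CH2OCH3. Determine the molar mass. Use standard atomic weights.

178.70 g/mol

Element totals:
  C: 9
  H: 19
  Cl: 1
  O: 1
Molecular formula: C9H19ClO.
  M = 9(12.011) + 19(1.008) + 35.45 + 15.999
    = 108.099 + 19.152 + 35.450 + 15.999 = 178.700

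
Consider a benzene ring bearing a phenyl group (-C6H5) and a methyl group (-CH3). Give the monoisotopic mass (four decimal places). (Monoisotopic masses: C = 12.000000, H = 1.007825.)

Atom tally by fragment:
  benzene ring core → C:6 H:6
  (− 2 ring H displaced by substituents)
  + C6H5 → C:6 H:5
  + CH3 → C:1 H:3
Element totals:
  C: 13
  H: 12
Molecular formula: C13H12.
  M = 13(12.0) + 12(1.007825)
    = 156.000000 + 12.093900 = 168.093900

168.0939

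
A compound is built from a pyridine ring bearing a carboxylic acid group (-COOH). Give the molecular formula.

C6H5NO2

Atom tally by fragment:
  pyridine ring core → C:5 H:5 N:1
  (− 1 ring H displaced by substituents)
  + COOH → C:1 H:1 O:2
Element totals:
  C: 6
  H: 5
  N: 1
  O: 2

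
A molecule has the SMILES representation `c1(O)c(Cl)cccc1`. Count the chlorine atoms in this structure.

Atom tally by fragment:
  benzene ring core → C:6 H:6
  (− 2 ring H displaced by substituents)
  + OH → O:1 H:1
  + Cl → Cl:1
Element totals:
  C: 6
  H: 5
  Cl: 1
  O: 1

1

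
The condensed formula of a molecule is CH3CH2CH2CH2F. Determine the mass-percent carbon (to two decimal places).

Element totals:
  C: 4
  H: 9
  F: 1
Molecular formula: C4H9F.
Molar mass = 76.114 g/mol.
Mass from C: 4 × 12.011 = 48.044 g/mol.
%C = 48.044 / 76.114 × 100 = 63.12%.

63.12%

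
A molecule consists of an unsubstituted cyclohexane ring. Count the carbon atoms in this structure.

6

Atom tally by fragment:
  cyclohexane ring core → C:6 H:12
Element totals:
  C: 6
  H: 12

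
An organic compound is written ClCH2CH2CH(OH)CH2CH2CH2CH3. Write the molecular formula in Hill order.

C7H15ClO

Element totals:
  C: 7
  H: 15
  Cl: 1
  O: 1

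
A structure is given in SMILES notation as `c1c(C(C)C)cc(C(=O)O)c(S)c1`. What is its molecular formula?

Atom tally by fragment:
  benzene ring core → C:6 H:6
  (− 3 ring H displaced by substituents)
  + CH(CH3)2 → C:3 H:7
  + COOH → C:1 H:1 O:2
  + SH → S:1 H:1
Element totals:
  C: 10
  H: 12
  O: 2
  S: 1

C10H12O2S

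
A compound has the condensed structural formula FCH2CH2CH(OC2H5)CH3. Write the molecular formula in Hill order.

C6H13FO

Atom tally by fragment:
  FCH2 → C:1 H:2 F:1
  CH2 → C:1 H:2
  CH(OC2H5) → C:3 H:6 O:1
  CH3 → C:1 H:3
Element totals:
  C: 6
  H: 13
  F: 1
  O: 1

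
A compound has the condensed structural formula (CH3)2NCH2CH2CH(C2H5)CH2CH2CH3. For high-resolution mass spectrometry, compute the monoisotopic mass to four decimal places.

157.1830

Atom tally by fragment:
  (CH3)2NCH2 → C:3 H:8 N:1
  CH2 → C:1 H:2
  CH(C2H5) → C:3 H:6
  CH2 → C:1 H:2
  CH2 → C:1 H:2
  CH3 → C:1 H:3
Element totals:
  C: 10
  H: 23
  N: 1
Molecular formula: C10H23N.
  M = 10(12.0) + 23(1.007825) + 14.003074
    = 120.000000 + 23.179975 + 14.003074 = 157.183049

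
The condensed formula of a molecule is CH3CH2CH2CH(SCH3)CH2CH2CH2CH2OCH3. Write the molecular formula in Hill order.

C10H22OS

Atom tally by fragment:
  CH3 → C:1 H:3
  CH2 → C:1 H:2
  CH2 → C:1 H:2
  CH(SCH3) → C:2 H:4 S:1
  CH2 → C:1 H:2
  CH2 → C:1 H:2
  CH2 → C:1 H:2
  CH2OCH3 → C:2 H:5 O:1
Element totals:
  C: 10
  H: 22
  O: 1
  S: 1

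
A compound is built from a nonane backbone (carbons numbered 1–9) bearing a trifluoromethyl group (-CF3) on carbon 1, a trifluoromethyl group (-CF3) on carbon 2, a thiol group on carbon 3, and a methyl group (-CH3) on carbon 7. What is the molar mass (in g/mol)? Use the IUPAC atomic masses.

Atom tally by fragment:
  F3CCH2 → C:2 H:2 F:3
  CH(CF3) → C:2 H:1 F:3
  CH(SH) → C:1 H:2 S:1
  CH2 → C:1 H:2
  CH2 → C:1 H:2
  CH2 → C:1 H:2
  CH(CH3) → C:2 H:4
  CH2 → C:1 H:2
  CH3 → C:1 H:3
Element totals:
  C: 12
  H: 20
  F: 6
  S: 1
Molecular formula: C12H20F6S.
  M = 12(12.011) + 20(1.008) + 6(18.998) + 32.06
    = 144.132 + 20.160 + 113.988 + 32.060 = 310.340

310.34 g/mol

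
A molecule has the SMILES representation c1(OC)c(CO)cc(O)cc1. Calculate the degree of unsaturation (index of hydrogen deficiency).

4

Atom tally by fragment:
  benzene ring core → C:6 H:6
  (− 3 ring H displaced by substituents)
  + OCH3 → C:1 H:3 O:1
  + CH2OH → C:1 H:3 O:1
  + OH → O:1 H:1
Element totals:
  C: 8
  H: 10
  O: 3
Molecular formula: C8H10O3.
DoU = (2C + 2 + N − H − X) / 2 = (2·8 + 2 + 0 − 10 − 0) / 2 = 4.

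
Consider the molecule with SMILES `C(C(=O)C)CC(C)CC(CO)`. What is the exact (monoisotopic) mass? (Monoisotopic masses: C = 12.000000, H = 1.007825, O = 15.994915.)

158.1307

Atom tally by fragment:
  CH3COCH2 → C:3 H:5 O:1
  CH2 → C:1 H:2
  CH(CH3) → C:2 H:4
  CH2 → C:1 H:2
  CH2CH2OH → C:2 H:5 O:1
Element totals:
  C: 9
  H: 18
  O: 2
Molecular formula: C9H18O2.
  M = 9(12.0) + 18(1.007825) + 2(15.994915)
    = 108.000000 + 18.140850 + 31.989830 = 158.130680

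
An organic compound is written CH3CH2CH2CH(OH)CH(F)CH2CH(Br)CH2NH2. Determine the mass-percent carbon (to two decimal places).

39.68%

Atom tally by fragment:
  CH3 → C:1 H:3
  CH2 → C:1 H:2
  CH2 → C:1 H:2
  CH(OH) → C:1 H:2 O:1
  CH(F) → C:1 H:1 F:1
  CH2 → C:1 H:2
  CH(Br) → C:1 H:1 Br:1
  CH2NH2 → C:1 H:4 N:1
Element totals:
  C: 8
  H: 17
  Br: 1
  F: 1
  N: 1
  O: 1
Molecular formula: C8H17BrFNO.
Molar mass = 242.132 g/mol.
Mass from C: 8 × 12.011 = 96.088 g/mol.
%C = 96.088 / 242.132 × 100 = 39.68%.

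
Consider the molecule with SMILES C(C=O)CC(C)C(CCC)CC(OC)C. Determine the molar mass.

Atom tally by fragment:
  OHCCH2 → C:2 H:3 O:1
  CH2 → C:1 H:2
  CH(CH3) → C:2 H:4
  CH(CH2CH2CH3) → C:4 H:8
  CH2 → C:1 H:2
  CH(OCH3) → C:2 H:4 O:1
  CH3 → C:1 H:3
Element totals:
  C: 13
  H: 26
  O: 2
Molecular formula: C13H26O2.
  M = 13(12.011) + 26(1.008) + 2(15.999)
    = 156.143 + 26.208 + 31.998 = 214.349

214.35 g/mol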